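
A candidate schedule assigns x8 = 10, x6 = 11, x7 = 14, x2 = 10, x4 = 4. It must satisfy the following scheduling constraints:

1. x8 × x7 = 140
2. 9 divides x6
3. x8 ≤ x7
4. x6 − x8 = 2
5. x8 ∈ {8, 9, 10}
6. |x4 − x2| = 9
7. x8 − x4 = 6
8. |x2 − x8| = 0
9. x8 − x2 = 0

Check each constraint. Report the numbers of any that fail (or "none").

No — constraints 2, 4, and 6 are not satisfied.

1. x8 × x7 = 10 × 14 = 140 — holds.
2. 11 = 9×1 + 2, so 9 does not divide 11 — does not hold.
3. x8 = 10, x7 = 14; 10 ≤ 14 — holds.
4. x6 − x8 = 11 − 10 = 1, not 2 — does not hold.
5. x8 = 10 is in {8, 9, 10} — holds.
6. |4 − 10| = 6, not 9 — does not hold.
7. x8 − x4 = 10 − 4 = 6 — holds.
8. |10 − 10| = 0 — holds.
9. x8 − x2 = 10 − 10 = 0 — holds.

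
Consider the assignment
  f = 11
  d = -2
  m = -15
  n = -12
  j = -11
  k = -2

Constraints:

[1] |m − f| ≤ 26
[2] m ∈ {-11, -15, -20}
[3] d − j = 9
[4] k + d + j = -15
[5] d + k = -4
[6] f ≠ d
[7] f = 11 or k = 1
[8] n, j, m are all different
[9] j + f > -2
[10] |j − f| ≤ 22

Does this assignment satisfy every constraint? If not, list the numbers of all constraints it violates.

No violations.

[1] |-15 − 11| = 26; 26 ≤ 26  ✓
[2] m = -15 is in {-11, -15, -20}  ✓
[3] d − j = -2 − (-11) = 9  ✓
[4] k + d + j = -2 + (-2) + (-11) = -15  ✓
[5] d + k = -2 + (-2) = -4  ✓
[6] f = 11, d = -2; distinct  ✓
[7] f = 11 = 11 (first disjunct)  ✓
[8] values -12, -11, -15 are pairwise distinct  ✓
[9] j + f = -11 + 11 = 0; 0 > -2  ✓
[10] |-11 − 11| = 22; 22 ≤ 22  ✓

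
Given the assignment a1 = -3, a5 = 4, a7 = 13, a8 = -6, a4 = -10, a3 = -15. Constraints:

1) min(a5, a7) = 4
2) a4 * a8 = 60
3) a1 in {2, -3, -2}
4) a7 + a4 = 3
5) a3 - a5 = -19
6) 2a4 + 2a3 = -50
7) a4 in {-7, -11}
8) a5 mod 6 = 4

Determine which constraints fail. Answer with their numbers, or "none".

1) min(4, 13) = 4  OK
2) a4 * a8 = -10 * (-6) = 60  OK
3) a1 = -3 is in {2, -3, -2}  OK
4) a7 + a4 = 13 + (-10) = 3  OK
5) a3 - a5 = -15 - 4 = -19  OK
6) 2a4 + 2a3 = 2(-10) + 2(-15) = -50  OK
7) a4 = -10 is not in {-7, -11}  FAIL
8) 4 mod 6 = 4  OK

No — constraint 7 is not satisfied.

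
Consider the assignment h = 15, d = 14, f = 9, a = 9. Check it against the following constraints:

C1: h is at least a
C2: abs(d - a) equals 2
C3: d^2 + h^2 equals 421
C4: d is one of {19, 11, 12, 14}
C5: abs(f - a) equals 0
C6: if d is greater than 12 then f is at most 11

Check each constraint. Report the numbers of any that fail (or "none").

No — constraint 2 is not satisfied.

C1: h = 15, a = 9; 15 ≥ 9  yes
C2: abs(14 - 9) = 5, not 2  no
C3: d^2 + h^2 = 14^2 + 15^2 = 196 + 225 = 421  yes
C4: d = 14 is in {19, 11, 12, 14}  yes
C5: abs(9 - 9) = 0  yes
C6: d = 14 > 12, so we need f ≤ 11; f = 9 ≤ 11  yes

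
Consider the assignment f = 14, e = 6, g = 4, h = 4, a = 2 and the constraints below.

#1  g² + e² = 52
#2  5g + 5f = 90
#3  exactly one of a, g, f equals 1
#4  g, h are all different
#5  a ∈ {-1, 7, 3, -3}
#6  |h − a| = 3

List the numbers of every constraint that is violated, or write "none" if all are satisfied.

No — constraints 3, 4, 5, 6 are not satisfied.

#1 g² + e² = 4² + 6² = 16 + 36 = 52 — holds.
#2 5g + 5f = 5(4) + 5(14) = 90 — holds.
#3 a=2, g=4, f=14; 0 of them equal 1, not exactly one — fails.
#4 g = h = 4, not all different — fails.
#5 a = 2 is not in {-1, 7, 3, -3} — fails.
#6 |4 − 2| = 2, not 3 — fails.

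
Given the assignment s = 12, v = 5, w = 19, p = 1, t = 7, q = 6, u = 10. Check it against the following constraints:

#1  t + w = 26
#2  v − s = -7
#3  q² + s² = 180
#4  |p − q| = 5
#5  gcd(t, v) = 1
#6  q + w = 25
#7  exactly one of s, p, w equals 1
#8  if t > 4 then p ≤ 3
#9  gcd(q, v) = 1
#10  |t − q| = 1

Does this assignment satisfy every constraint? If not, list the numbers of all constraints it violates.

None — every constraint holds.

#1 t + w = 7 + 19 = 26 — holds.
#2 v − s = 5 − 12 = -7 — holds.
#3 q² + s² = 6² + 12² = 36 + 144 = 180 — holds.
#4 |1 − 6| = 5 — holds.
#5 gcd(7, 5) = 1 — holds.
#6 q + w = 6 + 19 = 25 — holds.
#7 s=12, p=1, w=19; 1 of them equals 1 — holds.
#8 t = 7 > 4, so we need p ≤ 3; p = 1 ≤ 3 — holds.
#9 gcd(6, 5) = 1 — holds.
#10 |7 − 6| = 1 — holds.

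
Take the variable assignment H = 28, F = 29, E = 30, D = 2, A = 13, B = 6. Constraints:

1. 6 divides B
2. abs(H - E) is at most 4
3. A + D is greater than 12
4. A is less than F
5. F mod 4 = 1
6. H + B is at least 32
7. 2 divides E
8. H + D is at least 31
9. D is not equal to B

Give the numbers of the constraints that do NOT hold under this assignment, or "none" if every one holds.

1. 6 / 6 = 1, so 6 divides 6 — holds.
2. abs(28 - 30) = 2; 2 ≤ 4 — holds.
3. A + D = 13 + 2 = 15; 15 > 12 — holds.
4. A = 13, F = 29; 13 < 29 — holds.
5. 29 mod 4 = 1 — holds.
6. H + B = 28 + 6 = 34; 34 ≥ 32 — holds.
7. 30 / 2 = 15, so 2 divides 30 — holds.
8. H + D = 28 + 2 = 30; 30 < 31, bound 31 not met — fails.
9. D = 2, B = 6; distinct — holds.

Constraint 8 does not hold.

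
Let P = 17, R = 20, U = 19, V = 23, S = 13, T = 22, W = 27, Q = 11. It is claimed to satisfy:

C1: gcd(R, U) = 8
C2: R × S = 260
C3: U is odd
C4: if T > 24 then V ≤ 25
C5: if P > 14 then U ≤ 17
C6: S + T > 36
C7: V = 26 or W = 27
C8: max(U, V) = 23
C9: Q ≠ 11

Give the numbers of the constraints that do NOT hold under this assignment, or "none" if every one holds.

C1: gcd(20, 19) = 1, not 8 — does not hold.
C2: R × S = 20 × 13 = 260 — holds.
C3: U = 19 is odd — holds.
C4: T = 22, not > 24; antecedent false, conditional vacuously true — holds.
C5: P = 17 > 14, so we need U ≤ 17; but U = 19 > 17 — does not hold.
C6: S + T = 13 + 22 = 35; 35 ≤ 36, bound 36 not met — does not hold.
C7: V = 23 ≠ 26, but W = 27 = 27 (second disjunct) — holds.
C8: max(19, 23) = 23 — holds.
C9: Q = 11, but 11 is required to differ — does not hold.

No — constraints 1, 5, 6, 9 are not satisfied.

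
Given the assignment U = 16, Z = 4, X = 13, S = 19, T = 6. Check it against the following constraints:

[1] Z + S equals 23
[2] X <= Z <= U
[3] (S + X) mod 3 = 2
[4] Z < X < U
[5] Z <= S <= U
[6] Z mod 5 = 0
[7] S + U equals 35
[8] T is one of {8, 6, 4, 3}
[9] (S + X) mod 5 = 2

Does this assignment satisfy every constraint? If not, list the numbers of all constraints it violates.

[1] Z + S = 4 + 19 = 23 — satisfied.
[2] values 13, 4, 16; X = 13 is not <= Z = 4 — violated.
[3] S + X = 32; 32 mod 3 = 2 — satisfied.
[4] values 4 < 13 < 16 — satisfied.
[5] values 4, 19, 16; S = 19 is not <= U = 16 — violated.
[6] 4 mod 5 = 4, not 0 — violated.
[7] S + U = 19 + 16 = 35 — satisfied.
[8] T = 6 is in {8, 6, 4, 3} — satisfied.
[9] S + X = 32; 32 mod 5 = 2 — satisfied.

Constraints 2, 5, and 6 do not hold.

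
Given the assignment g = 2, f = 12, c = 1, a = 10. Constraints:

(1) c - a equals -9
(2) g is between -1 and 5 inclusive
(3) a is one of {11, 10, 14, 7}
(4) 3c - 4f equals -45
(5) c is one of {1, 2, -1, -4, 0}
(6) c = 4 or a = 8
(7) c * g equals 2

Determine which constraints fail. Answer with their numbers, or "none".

(1) c - a = 1 - 10 = -9 — satisfied.
(2) g = 2 lies in [-1, 5] — satisfied.
(3) a = 10 is in {11, 10, 14, 7} — satisfied.
(4) 3c - 4f = 3(1) - 4(12) = -45 — satisfied.
(5) c = 1 is in {1, 2, -1, -4, 0} — satisfied.
(6) c = 1 ≠ 4 and a = 10 ≠ 8; both disjuncts false — violated.
(7) c * g = 1 * 2 = 2 — satisfied.

No — constraint 6 is not satisfied.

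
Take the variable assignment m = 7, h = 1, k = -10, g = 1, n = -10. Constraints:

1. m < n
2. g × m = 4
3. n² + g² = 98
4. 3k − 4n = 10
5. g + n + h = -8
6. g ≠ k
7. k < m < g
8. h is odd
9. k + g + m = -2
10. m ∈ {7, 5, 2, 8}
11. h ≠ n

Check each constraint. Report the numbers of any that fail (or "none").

1. m = 7, n = -10; 7 ≥ -10 (want <)  FAIL
2. g × m = 1 × 7 = 7, not 4  FAIL
3. n² + g² = (-10)² + 1² = 100 + 1 = 101, not 98  FAIL
4. 3k − 4n = 3(-10) − 4(-10) = 10  OK
5. g + n + h = 1 + (-10) + 1 = -8  OK
6. g = 1, k = -10; distinct  OK
7. values -10, 7, 1; m = 7 is not < g = 1  FAIL
8. h = 1 is odd  OK
9. k + g + m = -10 + 1 + 7 = -2  OK
10. m = 7 is in {7, 5, 2, 8}  OK
11. h = 1, n = -10; distinct  OK

The assignment fails constraints 1, 2, 3, 7.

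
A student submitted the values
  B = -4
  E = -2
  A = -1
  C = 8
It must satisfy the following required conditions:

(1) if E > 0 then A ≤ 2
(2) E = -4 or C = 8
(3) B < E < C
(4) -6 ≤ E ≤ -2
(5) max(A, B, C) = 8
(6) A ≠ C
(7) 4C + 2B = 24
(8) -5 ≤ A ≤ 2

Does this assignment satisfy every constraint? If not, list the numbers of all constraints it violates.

(1) E = -2, not > 0; antecedent false, conditional vacuously true — OK.
(2) E = -2 ≠ -4, but C = 8 = 8 (second disjunct) — OK.
(3) values -4 < -2 < 8 — OK.
(4) E = -2 lies in [-6, -2] — OK.
(5) max(-1, -4, 8) = 8 — OK.
(6) A = -1, C = 8; distinct — OK.
(7) 4C + 2B = 4(8) + 2(-4) = 24 — OK.
(8) A = -1 lies in [-5, 2] — OK.

Yes — all constraints hold.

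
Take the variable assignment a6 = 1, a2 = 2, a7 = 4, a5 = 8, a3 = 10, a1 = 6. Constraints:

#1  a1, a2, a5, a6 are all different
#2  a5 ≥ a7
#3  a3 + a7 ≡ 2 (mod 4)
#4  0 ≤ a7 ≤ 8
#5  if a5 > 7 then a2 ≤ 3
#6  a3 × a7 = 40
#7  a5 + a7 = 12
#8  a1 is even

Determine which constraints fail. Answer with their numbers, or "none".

#1 values 6, 2, 8, 1 are pairwise distinct — OK.
#2 a5 = 8, a7 = 4; 8 ≥ 4 — OK.
#3 a3 + a7 = 14; 14 mod 4 = 2 — OK.
#4 a7 = 4 lies in [0, 8] — OK.
#5 a5 = 8 > 7, so we need a2 ≤ 3; a2 = 2 ≤ 3 — OK.
#6 a3 × a7 = 10 × 4 = 40 — OK.
#7 a5 + a7 = 8 + 4 = 12 — OK.
#8 a1 = 6 is even — OK.

All constraints are satisfied.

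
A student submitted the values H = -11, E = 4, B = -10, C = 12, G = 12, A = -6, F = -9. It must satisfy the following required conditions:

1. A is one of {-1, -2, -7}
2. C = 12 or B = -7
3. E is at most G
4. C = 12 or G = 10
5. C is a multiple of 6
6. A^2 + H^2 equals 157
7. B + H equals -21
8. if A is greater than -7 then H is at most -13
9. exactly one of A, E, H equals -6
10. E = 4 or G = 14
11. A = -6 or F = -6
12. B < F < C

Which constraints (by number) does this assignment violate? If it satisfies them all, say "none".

The assignment fails constraints 1, 8.

1. A = -6 is not in {-1, -2, -7} — violated.
2. C = 12 = 12 (first disjunct) — satisfied.
3. E = 4, G = 12; 4 ≤ 12 — satisfied.
4. C = 12 = 12 (first disjunct) — satisfied.
5. 12 / 6 = 2, so 6 divides 12 — satisfied.
6. A^2 + H^2 = (-6)^2 + (-11)^2 = 36 + 121 = 157 — satisfied.
7. B + H = -10 + (-11) = -21 — satisfied.
8. A = -6 > -7, so we need H ≤ -13; but H = -11 > -13 — violated.
9. A=-6, E=4, H=-11; 1 of them equals -6 — satisfied.
10. E = 4 = 4 (first disjunct) — satisfied.
11. A = -6 = -6 (first disjunct) — satisfied.
12. values -10 < -9 < 12 — satisfied.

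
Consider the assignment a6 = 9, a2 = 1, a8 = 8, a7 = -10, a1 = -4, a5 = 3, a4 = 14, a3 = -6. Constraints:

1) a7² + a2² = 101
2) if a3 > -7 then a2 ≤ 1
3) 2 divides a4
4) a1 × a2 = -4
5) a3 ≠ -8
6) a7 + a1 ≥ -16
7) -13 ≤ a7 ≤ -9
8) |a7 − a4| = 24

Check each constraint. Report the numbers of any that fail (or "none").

1) a7² + a2² = (-10)² + 1² = 100 + 1 = 101 — holds.
2) a3 = -6 > -7, so we need a2 ≤ 1; a2 = 1 ≤ 1 — holds.
3) 14 / 2 = 7, so 2 divides 14 — holds.
4) a1 × a2 = -4 × 1 = -4 — holds.
5) a3 = -6, and -6 ≠ -8 — holds.
6) a7 + a1 = -10 + (-4) = -14; -14 ≥ -16 — holds.
7) a7 = -10 lies in [-13, -9] — holds.
8) |-10 − 14| = 24 — holds.

No violations.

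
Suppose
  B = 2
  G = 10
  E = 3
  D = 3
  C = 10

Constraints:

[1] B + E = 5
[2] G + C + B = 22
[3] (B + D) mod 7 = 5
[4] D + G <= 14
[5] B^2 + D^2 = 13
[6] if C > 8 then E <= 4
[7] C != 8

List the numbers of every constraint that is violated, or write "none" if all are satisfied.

[1] B + E = 2 + 3 = 5 — holds.
[2] G + C + B = 10 + 10 + 2 = 22 — holds.
[3] B + D = 5; 5 mod 7 = 5 — holds.
[4] D + G = 3 + 10 = 13; 13 ≤ 14 — holds.
[5] B^2 + D^2 = 2^2 + 3^2 = 4 + 9 = 13 — holds.
[6] C = 10 > 8, so we need E ≤ 4; E = 3 ≤ 4 — holds.
[7] C = 10, and 10 ≠ 8 — holds.

No violations.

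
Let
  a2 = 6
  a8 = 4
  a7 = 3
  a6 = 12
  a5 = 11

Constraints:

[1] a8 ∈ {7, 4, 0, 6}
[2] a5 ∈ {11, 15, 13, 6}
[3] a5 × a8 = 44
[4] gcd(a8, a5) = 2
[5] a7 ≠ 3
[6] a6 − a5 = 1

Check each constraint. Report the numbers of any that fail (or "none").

Violated: 4, 5.

[1] a8 = 4 is in {7, 4, 0, 6}  true
[2] a5 = 11 is in {11, 15, 13, 6}  true
[3] a5 × a8 = 11 × 4 = 44  true
[4] gcd(4, 11) = 1, not 2  false
[5] a7 = 3, but 3 is required to differ  false
[6] a6 − a5 = 12 − 11 = 1  true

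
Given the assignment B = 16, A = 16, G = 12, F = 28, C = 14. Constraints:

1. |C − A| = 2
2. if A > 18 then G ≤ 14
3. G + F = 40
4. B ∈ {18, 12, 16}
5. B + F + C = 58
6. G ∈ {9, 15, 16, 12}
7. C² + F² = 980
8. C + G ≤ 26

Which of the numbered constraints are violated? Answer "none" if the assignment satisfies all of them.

1. |14 − 16| = 2 — satisfied.
2. A = 16, not > 18; antecedent false, conditional vacuously true — satisfied.
3. G + F = 12 + 28 = 40 — satisfied.
4. B = 16 is in {18, 12, 16} — satisfied.
5. B + F + C = 16 + 28 + 14 = 58 — satisfied.
6. G = 12 is in {9, 15, 16, 12} — satisfied.
7. C² + F² = 14² + 28² = 196 + 784 = 980 — satisfied.
8. C + G = 14 + 12 = 26; 26 ≤ 26 — satisfied.

None — every constraint holds.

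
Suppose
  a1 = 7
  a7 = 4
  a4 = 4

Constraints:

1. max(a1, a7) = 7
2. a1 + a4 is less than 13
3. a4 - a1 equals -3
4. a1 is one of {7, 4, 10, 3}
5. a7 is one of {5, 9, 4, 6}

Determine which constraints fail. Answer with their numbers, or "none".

1. max(7, 4) = 7  OK
2. a1 + a4 = 7 + 4 = 11; 11 < 13  OK
3. a4 - a1 = 4 - 7 = -3  OK
4. a1 = 7 is in {7, 4, 10, 3}  OK
5. a7 = 4 is in {5, 9, 4, 6}  OK

All constraints are satisfied.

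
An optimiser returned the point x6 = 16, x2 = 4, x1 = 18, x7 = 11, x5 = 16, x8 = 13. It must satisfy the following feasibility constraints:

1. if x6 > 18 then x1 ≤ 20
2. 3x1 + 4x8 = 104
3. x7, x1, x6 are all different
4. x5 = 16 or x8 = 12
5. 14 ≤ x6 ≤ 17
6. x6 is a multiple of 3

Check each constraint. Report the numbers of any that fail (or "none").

Violated: 2, 6.

1. x6 = 16, not > 18; antecedent false, conditional vacuously true  ✔
2. 3x1 + 4x8 = 3(18) + 4(13) = 106, not 104  ✘
3. values 11, 18, 16 are pairwise distinct  ✔
4. x5 = 16 = 16 (first disjunct)  ✔
5. x6 = 16 lies in [14, 17]  ✔
6. 16 = 3×5 + 1, so 3 does not divide 16  ✘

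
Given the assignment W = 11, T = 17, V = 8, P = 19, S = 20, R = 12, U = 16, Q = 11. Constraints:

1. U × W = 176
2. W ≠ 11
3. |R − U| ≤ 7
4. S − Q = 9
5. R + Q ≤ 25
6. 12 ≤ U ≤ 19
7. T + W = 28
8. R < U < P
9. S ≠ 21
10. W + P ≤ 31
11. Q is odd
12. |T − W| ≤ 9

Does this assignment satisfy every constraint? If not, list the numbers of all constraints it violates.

Constraint 2 does not hold.

1. U × W = 16 × 11 = 176  yes
2. W = 11, but 11 is required to differ  no
3. |12 − 16| = 4; 4 ≤ 7  yes
4. S − Q = 20 − 11 = 9  yes
5. R + Q = 12 + 11 = 23; 23 ≤ 25  yes
6. U = 16 lies in [12, 19]  yes
7. T + W = 17 + 11 = 28  yes
8. values 12 < 16 < 19  yes
9. S = 20, and 20 ≠ 21  yes
10. W + P = 11 + 19 = 30; 30 ≤ 31  yes
11. Q = 11 is odd  yes
12. |17 − 11| = 6; 6 ≤ 9  yes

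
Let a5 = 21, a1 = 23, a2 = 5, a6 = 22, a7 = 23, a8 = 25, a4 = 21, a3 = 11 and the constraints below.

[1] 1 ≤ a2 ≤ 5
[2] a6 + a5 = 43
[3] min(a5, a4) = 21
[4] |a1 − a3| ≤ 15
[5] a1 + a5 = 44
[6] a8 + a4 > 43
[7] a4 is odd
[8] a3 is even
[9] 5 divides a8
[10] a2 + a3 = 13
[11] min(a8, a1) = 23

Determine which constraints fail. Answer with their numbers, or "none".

[1] a2 = 5 lies in [1, 5]  true
[2] a6 + a5 = 22 + 21 = 43  true
[3] min(21, 21) = 21  true
[4] |23 − 11| = 12; 12 ≤ 15  true
[5] a1 + a5 = 23 + 21 = 44  true
[6] a8 + a4 = 25 + 21 = 46; 46 > 43  true
[7] a4 = 21 is odd  true
[8] a3 = 11 is odd  false
[9] 25 / 5 = 5, so 5 divides 25  true
[10] a2 + a3 = 5 + 11 = 16, not 13  false
[11] min(25, 23) = 23  true

Violated: 8 and 10.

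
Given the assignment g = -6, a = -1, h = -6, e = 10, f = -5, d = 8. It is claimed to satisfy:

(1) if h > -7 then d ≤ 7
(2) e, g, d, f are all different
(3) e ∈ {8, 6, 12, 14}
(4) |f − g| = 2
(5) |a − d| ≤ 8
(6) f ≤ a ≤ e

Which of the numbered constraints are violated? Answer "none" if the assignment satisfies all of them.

(1) h = -6 > -7, so we need d ≤ 7; but d = 8 > 7 — fails.
(2) values 10, -6, 8, -5 are pairwise distinct — holds.
(3) e = 10 is not in {8, 6, 12, 14} — fails.
(4) |-5 − (-6)| = 1, not 2 — fails.
(5) |-1 − 8| = 9; 9 > 8, exceeds bound 8 — fails.
(6) values -5 ≤ -1 ≤ 10 — holds.

Constraints 1, 3, 4, 5 do not hold.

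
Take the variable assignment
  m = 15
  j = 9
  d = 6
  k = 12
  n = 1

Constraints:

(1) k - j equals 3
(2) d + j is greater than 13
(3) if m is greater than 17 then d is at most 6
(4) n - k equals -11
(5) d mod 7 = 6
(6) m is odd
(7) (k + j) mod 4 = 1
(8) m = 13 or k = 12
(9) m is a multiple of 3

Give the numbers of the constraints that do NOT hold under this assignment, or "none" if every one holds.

(1) k - j = 12 - 9 = 3  ✔
(2) d + j = 6 + 9 = 15; 15 > 13  ✔
(3) m = 15, not > 17; antecedent false, conditional vacuously true  ✔
(4) n - k = 1 - 12 = -11  ✔
(5) 6 mod 7 = 6  ✔
(6) m = 15 is odd  ✔
(7) k + j = 21; 21 mod 4 = 1  ✔
(8) m = 15 ≠ 13, but k = 12 = 12 (second disjunct)  ✔
(9) 15 / 3 = 5, so 3 divides 15  ✔

None — every constraint holds.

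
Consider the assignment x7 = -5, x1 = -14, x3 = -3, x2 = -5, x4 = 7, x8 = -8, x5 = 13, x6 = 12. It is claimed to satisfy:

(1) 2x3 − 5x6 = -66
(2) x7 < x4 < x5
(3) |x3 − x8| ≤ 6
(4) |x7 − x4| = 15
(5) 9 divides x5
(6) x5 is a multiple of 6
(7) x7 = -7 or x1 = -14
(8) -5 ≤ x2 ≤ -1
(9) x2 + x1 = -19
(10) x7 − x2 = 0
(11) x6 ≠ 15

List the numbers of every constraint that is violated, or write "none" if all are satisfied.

(1) 2x3 − 5x6 = 2(-3) − 5(12) = -66  yes
(2) values -5 < 7 < 13  yes
(3) |-3 − (-8)| = 5; 5 ≤ 6  yes
(4) |-5 − 7| = 12, not 15  no
(5) 13 = 9×1 + 4, so 9 does not divide 13  no
(6) 13 = 6×2 + 1, so 6 does not divide 13  no
(7) x7 = -5 ≠ -7, but x1 = -14 = -14 (second disjunct)  yes
(8) x2 = -5 lies in [-5, -1]  yes
(9) x2 + x1 = -5 + (-14) = -19  yes
(10) x7 − x2 = -5 − (-5) = 0  yes
(11) x6 = 12, and 12 ≠ 15  yes

Constraints 4, 5, and 6 are violated.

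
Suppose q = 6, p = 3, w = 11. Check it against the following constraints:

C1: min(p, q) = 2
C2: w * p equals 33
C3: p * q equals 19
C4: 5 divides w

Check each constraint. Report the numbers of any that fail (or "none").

No — constraints 1, 3, 4 are not satisfied.

C1: min(3, 6) = 3, not 2 — violated.
C2: w * p = 11 * 3 = 33 — satisfied.
C3: p * q = 3 * 6 = 18, not 19 — violated.
C4: 11 = 5*2 + 1, so 5 does not divide 11 — violated.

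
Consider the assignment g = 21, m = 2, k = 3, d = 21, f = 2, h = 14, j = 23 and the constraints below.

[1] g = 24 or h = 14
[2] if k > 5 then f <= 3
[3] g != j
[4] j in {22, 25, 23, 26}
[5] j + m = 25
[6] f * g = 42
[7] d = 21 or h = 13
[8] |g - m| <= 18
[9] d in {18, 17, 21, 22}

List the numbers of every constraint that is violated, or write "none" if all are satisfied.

Constraint 8 does not hold.

[1] g = 21 ≠ 24, but h = 14 = 14 (second disjunct) — holds.
[2] k = 3, not > 5; antecedent false, conditional vacuously true — holds.
[3] g = 21, j = 23; distinct — holds.
[4] j = 23 is in {22, 25, 23, 26} — holds.
[5] j + m = 23 + 2 = 25 — holds.
[6] f * g = 2 * 21 = 42 — holds.
[7] d = 21 = 21 (first disjunct) — holds.
[8] |21 - 2| = 19; 19 > 18, exceeds bound 18 — does not hold.
[9] d = 21 is in {18, 17, 21, 22} — holds.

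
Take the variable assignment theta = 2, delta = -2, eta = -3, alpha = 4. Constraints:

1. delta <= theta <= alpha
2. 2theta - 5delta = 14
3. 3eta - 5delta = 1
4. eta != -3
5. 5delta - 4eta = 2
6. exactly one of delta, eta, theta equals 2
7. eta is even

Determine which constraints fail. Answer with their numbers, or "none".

No — constraints 4, 7 are not satisfied.

1. values -2 <= 2 <= 4 — OK.
2. 2theta - 5delta = 2(2) - 5(-2) = 14 — OK.
3. 3eta - 5delta = 3(-3) - 5(-2) = 1 — OK.
4. eta = -3, but -3 is required to differ — violated.
5. 5delta - 4eta = 5(-2) - 4(-3) = 2 — OK.
6. delta=-2, eta=-3, theta=2; 1 of them equals 2 — OK.
7. eta = -3 is odd — violated.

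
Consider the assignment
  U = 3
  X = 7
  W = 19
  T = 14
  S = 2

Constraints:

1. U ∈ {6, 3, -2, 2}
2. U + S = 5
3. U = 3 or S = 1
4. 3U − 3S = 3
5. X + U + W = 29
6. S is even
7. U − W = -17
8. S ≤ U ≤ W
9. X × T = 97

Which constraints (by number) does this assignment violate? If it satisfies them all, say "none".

Constraints 7, 9 do not hold.

1. U = 3 is in {6, 3, -2, 2} — OK.
2. U + S = 3 + 2 = 5 — OK.
3. U = 3 = 3 (first disjunct) — OK.
4. 3U − 3S = 3(3) − 3(2) = 3 — OK.
5. X + U + W = 7 + 3 + 19 = 29 — OK.
6. S = 2 is even — OK.
7. U − W = 3 − 19 = -16, not -17 — violated.
8. values 2 ≤ 3 ≤ 19 — OK.
9. X × T = 7 × 14 = 98, not 97 — violated.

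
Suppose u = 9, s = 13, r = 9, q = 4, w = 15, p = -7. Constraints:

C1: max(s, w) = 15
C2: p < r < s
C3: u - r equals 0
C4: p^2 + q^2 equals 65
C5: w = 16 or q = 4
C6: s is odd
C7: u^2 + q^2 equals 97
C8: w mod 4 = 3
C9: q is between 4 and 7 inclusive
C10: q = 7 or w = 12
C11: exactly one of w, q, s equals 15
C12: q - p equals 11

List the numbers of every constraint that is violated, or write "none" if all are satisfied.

No — constraint 10 is not satisfied.

C1: max(13, 15) = 15 — holds.
C2: values -7 < 9 < 13 — holds.
C3: u - r = 9 - 9 = 0 — holds.
C4: p^2 + q^2 = (-7)^2 + 4^2 = 49 + 16 = 65 — holds.
C5: w = 15 ≠ 16, but q = 4 = 4 (second disjunct) — holds.
C6: s = 13 is odd — holds.
C7: u^2 + q^2 = 9^2 + 4^2 = 81 + 16 = 97 — holds.
C8: 15 mod 4 = 3 — holds.
C9: q = 4 lies in [4, 7] — holds.
C10: q = 4 ≠ 7 and w = 15 ≠ 12; both disjuncts false — fails.
C11: w=15, q=4, s=13; 1 of them equals 15 — holds.
C12: q - p = 4 - (-7) = 11 — holds.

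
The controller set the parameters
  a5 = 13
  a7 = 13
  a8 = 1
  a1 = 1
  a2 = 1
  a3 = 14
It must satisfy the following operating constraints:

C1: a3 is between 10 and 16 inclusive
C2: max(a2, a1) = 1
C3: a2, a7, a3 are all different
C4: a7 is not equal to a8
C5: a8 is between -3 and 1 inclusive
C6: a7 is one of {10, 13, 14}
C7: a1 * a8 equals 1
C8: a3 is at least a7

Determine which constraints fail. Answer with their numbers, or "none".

The assignment satisfies every constraint.

C1: a3 = 14 lies in [10, 16]  yes
C2: max(1, 1) = 1  yes
C3: values 1, 13, 14 are pairwise distinct  yes
C4: a7 = 13, a8 = 1; distinct  yes
C5: a8 = 1 lies in [-3, 1]  yes
C6: a7 = 13 is in {10, 13, 14}  yes
C7: a1 * a8 = 1 * 1 = 1  yes
C8: a3 = 14, a7 = 13; 14 ≥ 13  yes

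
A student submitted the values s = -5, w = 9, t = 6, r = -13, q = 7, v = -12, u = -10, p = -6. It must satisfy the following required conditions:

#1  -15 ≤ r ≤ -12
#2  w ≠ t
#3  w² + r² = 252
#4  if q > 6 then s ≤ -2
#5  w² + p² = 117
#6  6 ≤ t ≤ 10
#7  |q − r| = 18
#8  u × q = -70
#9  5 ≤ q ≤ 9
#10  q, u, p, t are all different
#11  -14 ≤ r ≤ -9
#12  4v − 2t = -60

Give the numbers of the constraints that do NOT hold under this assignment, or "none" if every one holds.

No — constraints 3, 7 are not satisfied.

#1 r = -13 lies in [-15, -12]  OK
#2 w = 9, t = 6; distinct  OK
#3 w² + r² = 9² + (-13)² = 81 + 169 = 250, not 252  FAIL
#4 q = 7 > 6, so we need s ≤ -2; s = -5 ≤ -2  OK
#5 w² + p² = 9² + (-6)² = 81 + 36 = 117  OK
#6 t = 6 lies in [6, 10]  OK
#7 |7 − (-13)| = 20, not 18  FAIL
#8 u × q = -10 × 7 = -70  OK
#9 q = 7 lies in [5, 9]  OK
#10 values 7, -10, -6, 6 are pairwise distinct  OK
#11 r = -13 lies in [-14, -9]  OK
#12 4v − 2t = 4(-12) − 2(6) = -60  OK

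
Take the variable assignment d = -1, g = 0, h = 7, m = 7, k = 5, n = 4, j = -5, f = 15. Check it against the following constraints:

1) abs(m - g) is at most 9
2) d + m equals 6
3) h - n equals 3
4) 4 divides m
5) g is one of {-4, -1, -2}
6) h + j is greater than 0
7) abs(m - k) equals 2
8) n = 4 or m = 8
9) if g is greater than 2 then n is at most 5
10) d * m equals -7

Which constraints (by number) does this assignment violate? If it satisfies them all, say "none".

1) abs(7 - 0) = 7; 7 ≤ 9 — holds.
2) d + m = -1 + 7 = 6 — holds.
3) h - n = 7 - 4 = 3 — holds.
4) 7 = 4*1 + 3, so 4 does not divide 7 — fails.
5) g = 0 is not in {-4, -1, -2} — fails.
6) h + j = 7 + (-5) = 2; 2 > 0 — holds.
7) abs(7 - 5) = 2 — holds.
8) n = 4 = 4 (first disjunct) — holds.
9) g = 0, not > 2; antecedent false, conditional vacuously true — holds.
10) d * m = -1 * 7 = -7 — holds.

Constraints 4 and 5 do not hold.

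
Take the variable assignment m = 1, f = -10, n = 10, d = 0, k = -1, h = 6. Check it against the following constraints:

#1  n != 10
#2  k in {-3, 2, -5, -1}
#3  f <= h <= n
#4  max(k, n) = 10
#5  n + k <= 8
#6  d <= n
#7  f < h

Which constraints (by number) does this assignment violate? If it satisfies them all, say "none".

#1 n = 10, but 10 is required to differ  fails
#2 k = -1 is in {-3, 2, -5, -1}  holds
#3 values -10 <= 6 <= 10  holds
#4 max(-1, 10) = 10  holds
#5 n + k = 10 + (-1) = 9; 9 > 8, bound 8 not met  fails
#6 d = 0, n = 10; 0 ≤ 10  holds
#7 f = -10, h = 6; -10 < 6  holds

The assignment fails constraints 1, 5.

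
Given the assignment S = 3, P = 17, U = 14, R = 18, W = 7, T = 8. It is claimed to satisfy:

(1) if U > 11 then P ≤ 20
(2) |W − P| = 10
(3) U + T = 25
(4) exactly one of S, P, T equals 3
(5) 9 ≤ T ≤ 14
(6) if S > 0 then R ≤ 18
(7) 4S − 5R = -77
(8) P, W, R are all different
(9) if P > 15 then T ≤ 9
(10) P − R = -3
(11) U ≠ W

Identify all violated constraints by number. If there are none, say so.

(1) U = 14 > 11, so we need P ≤ 20; P = 17 ≤ 20 — holds.
(2) |7 − 17| = 10 — holds.
(3) U + T = 14 + 8 = 22, not 25 — does not hold.
(4) S=3, P=17, T=8; 1 of them equals 3 — holds.
(5) T = 8 is outside [9, 14] — does not hold.
(6) S = 3 > 0, so we need R ≤ 18; R = 18 ≤ 18 — holds.
(7) 4S − 5R = 4(3) − 5(18) = -78, not -77 — does not hold.
(8) values 17, 7, 18 are pairwise distinct — holds.
(9) P = 17 > 15, so we need T ≤ 9; T = 8 ≤ 9 — holds.
(10) P − R = 17 − 18 = -1, not -3 — does not hold.
(11) U = 14, W = 7; distinct — holds.

The assignment fails constraints 3, 5, 7, and 10.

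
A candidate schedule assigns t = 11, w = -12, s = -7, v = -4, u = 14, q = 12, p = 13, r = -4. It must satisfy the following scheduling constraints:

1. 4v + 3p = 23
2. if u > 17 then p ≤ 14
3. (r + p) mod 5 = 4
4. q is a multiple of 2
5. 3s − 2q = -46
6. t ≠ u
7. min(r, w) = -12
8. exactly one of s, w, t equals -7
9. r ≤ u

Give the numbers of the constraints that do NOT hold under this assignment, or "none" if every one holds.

The assignment fails constraint 5.

1. 4v + 3p = 4(-4) + 3(13) = 23 — holds.
2. u = 14, not > 17; antecedent false, conditional vacuously true — holds.
3. r + p = 9; 9 mod 5 = 4 — holds.
4. 12 / 2 = 6, so 2 divides 12 — holds.
5. 3s − 2q = 3(-7) − 2(12) = -45, not -46 — does not hold.
6. t = 11, u = 14; distinct — holds.
7. min(-4, -12) = -12 — holds.
8. s=-7, w=-12, t=11; 1 of them equals -7 — holds.
9. r = -4, u = 14; -4 ≤ 14 — holds.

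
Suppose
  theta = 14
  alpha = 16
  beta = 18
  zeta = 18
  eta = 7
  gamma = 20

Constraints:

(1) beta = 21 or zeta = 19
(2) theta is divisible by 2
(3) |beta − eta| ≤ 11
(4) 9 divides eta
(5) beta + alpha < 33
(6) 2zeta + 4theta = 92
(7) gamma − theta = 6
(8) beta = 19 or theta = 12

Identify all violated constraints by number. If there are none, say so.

(1) beta = 18 ≠ 21 and zeta = 18 ≠ 19; both disjuncts false — does not hold.
(2) 14 / 2 = 7, so 2 divides 14 — holds.
(3) |18 − 7| = 11; 11 ≤ 11 — holds.
(4) 7 = 9×0 + 7, so 9 does not divide 7 — does not hold.
(5) beta + alpha = 18 + 16 = 34; 34 ≥ 33, bound 33 not met — does not hold.
(6) 2zeta + 4theta = 2(18) + 4(14) = 92 — holds.
(7) gamma − theta = 20 − 14 = 6 — holds.
(8) beta = 18 ≠ 19 and theta = 14 ≠ 12; both disjuncts false — does not hold.

Constraints 1, 4, 5, and 8 do not hold.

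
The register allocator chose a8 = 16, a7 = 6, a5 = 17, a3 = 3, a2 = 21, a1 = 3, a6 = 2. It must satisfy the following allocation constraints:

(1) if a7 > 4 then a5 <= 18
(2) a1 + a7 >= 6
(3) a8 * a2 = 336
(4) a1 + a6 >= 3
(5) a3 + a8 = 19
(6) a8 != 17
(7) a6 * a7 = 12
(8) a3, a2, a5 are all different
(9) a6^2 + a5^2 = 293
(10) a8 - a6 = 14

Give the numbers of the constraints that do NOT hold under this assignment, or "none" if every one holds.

(1) a7 = 6 > 4, so we need a5 ≤ 18; a5 = 17 ≤ 18 — satisfied.
(2) a1 + a7 = 3 + 6 = 9; 9 ≥ 6 — satisfied.
(3) a8 * a2 = 16 * 21 = 336 — satisfied.
(4) a1 + a6 = 3 + 2 = 5; 5 ≥ 3 — satisfied.
(5) a3 + a8 = 3 + 16 = 19 — satisfied.
(6) a8 = 16, and 16 ≠ 17 — satisfied.
(7) a6 * a7 = 2 * 6 = 12 — satisfied.
(8) values 3, 21, 17 are pairwise distinct — satisfied.
(9) a6^2 + a5^2 = 2^2 + 17^2 = 4 + 289 = 293 — satisfied.
(10) a8 - a6 = 16 - 2 = 14 — satisfied.

No violations.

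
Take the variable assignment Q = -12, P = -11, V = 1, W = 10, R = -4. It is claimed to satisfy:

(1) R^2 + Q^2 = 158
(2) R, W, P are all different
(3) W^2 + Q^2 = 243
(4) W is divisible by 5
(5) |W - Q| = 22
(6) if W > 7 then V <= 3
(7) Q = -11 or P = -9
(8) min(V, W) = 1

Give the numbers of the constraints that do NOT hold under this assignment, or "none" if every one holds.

Constraints 1, 3, and 7 do not hold.

(1) R^2 + Q^2 = (-4)^2 + (-12)^2 = 16 + 144 = 160, not 158 — does not hold.
(2) values -4, 10, -11 are pairwise distinct — holds.
(3) W^2 + Q^2 = 10^2 + (-12)^2 = 100 + 144 = 244, not 243 — does not hold.
(4) 10 / 5 = 2, so 5 divides 10 — holds.
(5) |10 - (-12)| = 22 — holds.
(6) W = 10 > 7, so we need V ≤ 3; V = 1 ≤ 3 — holds.
(7) Q = -12 ≠ -11 and P = -11 ≠ -9; both disjuncts false — does not hold.
(8) min(1, 10) = 1 — holds.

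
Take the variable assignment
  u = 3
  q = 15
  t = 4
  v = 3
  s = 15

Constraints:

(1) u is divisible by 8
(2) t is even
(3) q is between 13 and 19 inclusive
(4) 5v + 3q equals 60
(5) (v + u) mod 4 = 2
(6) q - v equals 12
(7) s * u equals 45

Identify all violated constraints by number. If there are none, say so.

No — constraint 1 is not satisfied.

(1) 3 = 8*0 + 3, so 8 does not divide 3 — violated.
(2) t = 4 is even — satisfied.
(3) q = 15 lies in [13, 19] — satisfied.
(4) 5v + 3q = 5(3) + 3(15) = 60 — satisfied.
(5) v + u = 6; 6 mod 4 = 2 — satisfied.
(6) q - v = 15 - 3 = 12 — satisfied.
(7) s * u = 15 * 3 = 45 — satisfied.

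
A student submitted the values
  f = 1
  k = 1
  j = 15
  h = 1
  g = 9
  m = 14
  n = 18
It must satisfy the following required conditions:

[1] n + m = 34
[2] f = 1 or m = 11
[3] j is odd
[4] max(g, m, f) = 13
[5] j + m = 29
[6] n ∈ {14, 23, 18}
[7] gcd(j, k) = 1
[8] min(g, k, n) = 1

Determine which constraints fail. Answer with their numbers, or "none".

[1] n + m = 18 + 14 = 32, not 34 — fails.
[2] f = 1 = 1 (first disjunct) — holds.
[3] j = 15 is odd — holds.
[4] max(9, 14, 1) = 14, not 13 — fails.
[5] j + m = 15 + 14 = 29 — holds.
[6] n = 18 is in {14, 23, 18} — holds.
[7] gcd(15, 1) = 1 — holds.
[8] min(9, 1, 18) = 1 — holds.

Constraints 1 and 4 do not hold.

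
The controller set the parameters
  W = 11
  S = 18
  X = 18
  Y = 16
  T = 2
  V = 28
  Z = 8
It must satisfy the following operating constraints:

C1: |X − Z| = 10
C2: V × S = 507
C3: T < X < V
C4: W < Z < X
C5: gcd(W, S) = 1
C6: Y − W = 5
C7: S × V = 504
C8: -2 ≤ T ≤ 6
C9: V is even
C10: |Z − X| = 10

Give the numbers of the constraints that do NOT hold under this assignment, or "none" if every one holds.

No — constraints 2 and 4 are not satisfied.

C1: |18 − 8| = 10 — OK.
C2: V × S = 28 × 18 = 504, not 507 — violated.
C3: values 2 < 18 < 28 — OK.
C4: values 11, 8, 18; W = 11 is not < Z = 8 — violated.
C5: gcd(11, 18) = 1 — OK.
C6: Y − W = 16 − 11 = 5 — OK.
C7: S × V = 18 × 28 = 504 — OK.
C8: T = 2 lies in [-2, 6] — OK.
C9: V = 28 is even — OK.
C10: |8 − 18| = 10 — OK.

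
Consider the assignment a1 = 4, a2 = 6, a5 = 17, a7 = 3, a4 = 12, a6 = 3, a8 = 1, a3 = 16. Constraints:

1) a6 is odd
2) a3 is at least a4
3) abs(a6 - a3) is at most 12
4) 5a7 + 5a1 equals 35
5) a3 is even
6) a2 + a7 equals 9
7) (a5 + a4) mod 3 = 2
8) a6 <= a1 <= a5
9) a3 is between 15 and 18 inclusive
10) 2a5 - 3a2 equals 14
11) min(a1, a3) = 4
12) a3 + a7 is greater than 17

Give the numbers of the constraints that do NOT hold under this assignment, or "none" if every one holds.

1) a6 = 3 is odd — holds.
2) a3 = 16, a4 = 12; 16 ≥ 12 — holds.
3) abs(3 - 16) = 13; 13 > 12, exceeds bound 12 — does not hold.
4) 5a7 + 5a1 = 5(3) + 5(4) = 35 — holds.
5) a3 = 16 is even — holds.
6) a2 + a7 = 6 + 3 = 9 — holds.
7) a5 + a4 = 29; 29 mod 3 = 2 — holds.
8) values 3 <= 4 <= 17 — holds.
9) a3 = 16 lies in [15, 18] — holds.
10) 2a5 - 3a2 = 2(17) - 3(6) = 16, not 14 — does not hold.
11) min(4, 16) = 4 — holds.
12) a3 + a7 = 16 + 3 = 19; 19 > 17 — holds.

The assignment fails constraints 3, 10.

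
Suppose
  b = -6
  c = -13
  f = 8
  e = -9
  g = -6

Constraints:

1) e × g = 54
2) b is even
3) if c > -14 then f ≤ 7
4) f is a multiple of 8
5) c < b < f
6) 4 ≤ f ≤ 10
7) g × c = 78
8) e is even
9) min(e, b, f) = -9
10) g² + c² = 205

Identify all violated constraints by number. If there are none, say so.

No — constraints 3 and 8 are not satisfied.

1) e × g = -9 × (-6) = 54 — holds.
2) b = -6 is even — holds.
3) c = -13 > -14, so we need f ≤ 7; but f = 8 > 7 — does not hold.
4) 8 / 8 = 1, so 8 divides 8 — holds.
5) values -13 < -6 < 8 — holds.
6) f = 8 lies in [4, 10] — holds.
7) g × c = -6 × (-13) = 78 — holds.
8) e = -9 is odd — does not hold.
9) min(-9, -6, 8) = -9 — holds.
10) g² + c² = (-6)² + (-13)² = 36 + 169 = 205 — holds.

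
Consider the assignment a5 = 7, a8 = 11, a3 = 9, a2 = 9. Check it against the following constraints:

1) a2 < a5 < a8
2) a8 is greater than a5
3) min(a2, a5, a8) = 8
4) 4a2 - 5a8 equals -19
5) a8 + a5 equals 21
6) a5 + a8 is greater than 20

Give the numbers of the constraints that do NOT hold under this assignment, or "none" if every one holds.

1) values 9, 7, 11; a2 = 9 is not < a5 = 7  ✘
2) a8 = 11, a5 = 7; 11 > 7  ✔
3) min(9, 7, 11) = 7, not 8  ✘
4) 4a2 - 5a8 = 4(9) - 5(11) = -19  ✔
5) a8 + a5 = 11 + 7 = 18, not 21  ✘
6) a5 + a8 = 7 + 11 = 18; 18 ≤ 20, bound 20 not met  ✘

No — constraints 1, 3, 5, and 6 are not satisfied.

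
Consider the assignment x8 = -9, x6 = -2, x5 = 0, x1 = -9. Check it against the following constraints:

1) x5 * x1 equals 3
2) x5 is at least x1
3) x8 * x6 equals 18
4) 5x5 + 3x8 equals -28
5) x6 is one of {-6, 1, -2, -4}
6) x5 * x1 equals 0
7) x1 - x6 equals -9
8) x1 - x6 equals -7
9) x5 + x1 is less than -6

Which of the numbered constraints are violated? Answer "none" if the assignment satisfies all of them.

1) x5 * x1 = 0 * (-9) = 0, not 3 — violated.
2) x5 = 0, x1 = -9; 0 ≥ -9 — satisfied.
3) x8 * x6 = -9 * (-2) = 18 — satisfied.
4) 5x5 + 3x8 = 5(0) + 3(-9) = -27, not -28 — violated.
5) x6 = -2 is in {-6, 1, -2, -4} — satisfied.
6) x5 * x1 = 0 * (-9) = 0 — satisfied.
7) x1 - x6 = -9 - (-2) = -7, not -9 — violated.
8) x1 - x6 = -9 - (-2) = -7 — satisfied.
9) x5 + x1 = 0 + (-9) = -9; -9 < -6 — satisfied.

Violated: 1, 4, and 7.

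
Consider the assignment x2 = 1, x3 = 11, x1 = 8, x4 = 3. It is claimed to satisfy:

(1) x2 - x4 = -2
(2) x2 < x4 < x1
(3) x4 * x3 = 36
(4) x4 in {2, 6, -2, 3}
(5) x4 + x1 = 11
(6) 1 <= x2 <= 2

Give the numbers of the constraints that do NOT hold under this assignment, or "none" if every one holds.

(1) x2 - x4 = 1 - 3 = -2 — OK.
(2) values 1 < 3 < 8 — OK.
(3) x4 * x3 = 3 * 11 = 33, not 36 — violated.
(4) x4 = 3 is in {2, 6, -2, 3} — OK.
(5) x4 + x1 = 3 + 8 = 11 — OK.
(6) x2 = 1 lies in [1, 2] — OK.

Constraint 3 does not hold.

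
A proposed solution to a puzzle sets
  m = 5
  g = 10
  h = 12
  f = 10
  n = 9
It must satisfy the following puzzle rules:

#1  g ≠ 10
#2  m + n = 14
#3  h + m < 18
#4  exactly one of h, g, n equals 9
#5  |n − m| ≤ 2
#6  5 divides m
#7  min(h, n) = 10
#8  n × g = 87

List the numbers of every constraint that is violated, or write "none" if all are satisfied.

No — constraints 1, 5, 7, and 8 are not satisfied.

#1 g = 10, but 10 is required to differ — does not hold.
#2 m + n = 5 + 9 = 14 — holds.
#3 h + m = 12 + 5 = 17; 17 < 18 — holds.
#4 h=12, g=10, n=9; 1 of them equals 9 — holds.
#5 |9 − 5| = 4; 4 > 2, exceeds bound 2 — does not hold.
#6 5 / 5 = 1, so 5 divides 5 — holds.
#7 min(12, 9) = 9, not 10 — does not hold.
#8 n × g = 9 × 10 = 90, not 87 — does not hold.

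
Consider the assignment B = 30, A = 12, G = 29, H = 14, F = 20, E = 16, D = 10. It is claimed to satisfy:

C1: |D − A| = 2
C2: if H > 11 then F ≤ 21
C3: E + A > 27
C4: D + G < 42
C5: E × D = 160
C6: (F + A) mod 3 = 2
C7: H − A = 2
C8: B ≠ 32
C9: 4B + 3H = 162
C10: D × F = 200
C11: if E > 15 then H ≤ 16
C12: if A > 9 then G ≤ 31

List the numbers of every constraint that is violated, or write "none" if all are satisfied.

No violations.

C1: |10 − 12| = 2 — OK.
C2: H = 14 > 11, so we need F ≤ 21; F = 20 ≤ 21 — OK.
C3: E + A = 16 + 12 = 28; 28 > 27 — OK.
C4: D + G = 10 + 29 = 39; 39 < 42 — OK.
C5: E × D = 16 × 10 = 160 — OK.
C6: F + A = 32; 32 mod 3 = 2 — OK.
C7: H − A = 14 − 12 = 2 — OK.
C8: B = 30, and 30 ≠ 32 — OK.
C9: 4B + 3H = 4(30) + 3(14) = 162 — OK.
C10: D × F = 10 × 20 = 200 — OK.
C11: E = 16 > 15, so we need H ≤ 16; H = 14 ≤ 16 — OK.
C12: A = 12 > 9, so we need G ≤ 31; G = 29 ≤ 31 — OK.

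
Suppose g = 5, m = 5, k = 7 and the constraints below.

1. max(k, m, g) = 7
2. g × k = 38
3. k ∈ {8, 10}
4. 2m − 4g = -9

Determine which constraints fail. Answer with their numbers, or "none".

1. max(7, 5, 5) = 7  true
2. g × k = 5 × 7 = 35, not 38  false
3. k = 7 is not in {8, 10}  false
4. 2m − 4g = 2(5) − 4(5) = -10, not -9  false

Constraints 2, 3, and 4 do not hold.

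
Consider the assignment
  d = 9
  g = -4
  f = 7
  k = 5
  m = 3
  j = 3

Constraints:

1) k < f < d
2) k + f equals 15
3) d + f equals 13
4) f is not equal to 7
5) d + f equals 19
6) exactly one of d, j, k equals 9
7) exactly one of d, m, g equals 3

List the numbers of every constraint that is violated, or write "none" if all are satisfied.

Constraints 2, 3, 4, and 5 do not hold.

1) values 5 < 7 < 9 — holds.
2) k + f = 5 + 7 = 12, not 15 — does not hold.
3) d + f = 9 + 7 = 16, not 13 — does not hold.
4) f = 7, but 7 is required to differ — does not hold.
5) d + f = 9 + 7 = 16, not 19 — does not hold.
6) d=9, j=3, k=5; 1 of them equals 9 — holds.
7) d=9, m=3, g=-4; 1 of them equals 3 — holds.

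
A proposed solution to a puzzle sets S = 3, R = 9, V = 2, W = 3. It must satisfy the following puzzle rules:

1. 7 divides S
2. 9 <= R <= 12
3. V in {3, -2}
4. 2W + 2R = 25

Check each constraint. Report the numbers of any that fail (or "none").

1. 3 = 7*0 + 3, so 7 does not divide 3  no
2. R = 9 lies in [9, 12]  yes
3. V = 2 is not in {3, -2}  no
4. 2W + 2R = 2(3) + 2(9) = 24, not 25  no

Constraints 1, 3, and 4 do not hold.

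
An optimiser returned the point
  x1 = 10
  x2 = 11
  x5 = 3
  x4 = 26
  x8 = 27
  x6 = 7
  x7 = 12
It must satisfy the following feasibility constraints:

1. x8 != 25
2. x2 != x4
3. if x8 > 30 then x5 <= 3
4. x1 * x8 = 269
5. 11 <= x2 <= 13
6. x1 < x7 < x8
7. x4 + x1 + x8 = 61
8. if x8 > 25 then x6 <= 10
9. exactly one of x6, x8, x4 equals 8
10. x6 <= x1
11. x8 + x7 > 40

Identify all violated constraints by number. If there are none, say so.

No — constraints 4, 7, 9, and 11 are not satisfied.

1. x8 = 27, and 27 ≠ 25  holds
2. x2 = 11, x4 = 26; distinct  holds
3. x8 = 27, not > 30; antecedent false, conditional vacuously true  holds
4. x1 * x8 = 10 * 27 = 270, not 269  fails
5. x2 = 11 lies in [11, 13]  holds
6. values 10 < 12 < 27  holds
7. x4 + x1 + x8 = 26 + 10 + 27 = 63, not 61  fails
8. x8 = 27 > 25, so we need x6 ≤ 10; x6 = 7 ≤ 10  holds
9. x6=7, x8=27, x4=26; 0 of them equal 8, not exactly one  fails
10. x6 = 7, x1 = 10; 7 ≤ 10  holds
11. x8 + x7 = 27 + 12 = 39; 39 ≤ 40, bound 40 not met  fails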